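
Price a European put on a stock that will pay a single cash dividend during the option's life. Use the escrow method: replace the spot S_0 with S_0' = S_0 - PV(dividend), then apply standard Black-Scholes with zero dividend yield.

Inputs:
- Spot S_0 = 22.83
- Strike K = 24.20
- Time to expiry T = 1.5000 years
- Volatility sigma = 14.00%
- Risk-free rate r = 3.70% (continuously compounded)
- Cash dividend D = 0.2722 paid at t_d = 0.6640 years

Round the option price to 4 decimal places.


PV(D) = D * exp(-r * t_d) = 0.2722 * 0.97573134 = 0.26559407
S_0' = S_0 - PV(D) = 22.8300 - 0.26559407 = 22.56440593
d1 = (ln(S_0'/K) + (r + sigma^2/2)*T) / (sigma*sqrt(T)) = 0.00128932
d2 = d1 - sigma*sqrt(T) = -0.17017496
exp(-rT) = 0.94601202
N(-d1) = 0.49948563; N(-d2) = 0.56756373
P = K * exp(-rT) * N(-d2) - S_0' * N(-d1) = 24.2000 * 0.94601202 * 0.56756373 - 22.56440593 * 0.49948563 = 1.7229

Answer: Price = 1.7229


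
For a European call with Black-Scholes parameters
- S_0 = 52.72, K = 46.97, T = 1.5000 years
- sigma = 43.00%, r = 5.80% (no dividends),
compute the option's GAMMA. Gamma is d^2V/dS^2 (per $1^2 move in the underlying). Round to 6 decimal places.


d1 = 0.6478060900; d2 = 0.1211657953
phi(d1) = 0.3234324818; exp(-qT) = 1.0000000000; exp(-rT) = 0.9166770956
Gamma = exp(-qT) * phi(d1) / (S * sigma * sqrt(T)) = 1.0000000000 * 0.3234324818 / (52.7200 * 0.4300 * 1.2247448714) = 0.011649

Answer: Gamma = 0.011649


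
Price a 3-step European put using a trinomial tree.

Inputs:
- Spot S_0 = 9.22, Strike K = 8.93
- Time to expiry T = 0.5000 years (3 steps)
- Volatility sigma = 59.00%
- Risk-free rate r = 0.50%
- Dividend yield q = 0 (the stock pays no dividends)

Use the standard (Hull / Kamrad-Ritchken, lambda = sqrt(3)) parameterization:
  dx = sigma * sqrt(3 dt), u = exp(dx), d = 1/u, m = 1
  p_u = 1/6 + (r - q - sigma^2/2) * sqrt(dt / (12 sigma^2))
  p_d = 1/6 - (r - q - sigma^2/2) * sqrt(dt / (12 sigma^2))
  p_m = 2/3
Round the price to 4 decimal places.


dt = T/N = 0.166667; dx = sigma*sqrt(3*dt) = 0.417193
u = exp(dx) = 1.517695; d = 1/u = 0.658894
p_u = 0.132899, p_m = 0.666667, p_d = 0.200434
Discount per step: exp(-r*dt) = 0.999167
Stock lattice S(k, j) with j the centered position index:
  k=0: S(0,+0) = 9.2200
  k=1: S(1,-1) = 6.0750; S(1,+0) = 9.2200; S(1,+1) = 13.9932
  k=2: S(2,-2) = 4.0028; S(2,-1) = 6.0750; S(2,+0) = 9.2200; S(2,+1) = 13.9932; S(2,+2) = 21.2373
  k=3: S(3,-3) = 2.6374; S(3,-2) = 4.0028; S(3,-1) = 6.0750; S(3,+0) = 9.2200; S(3,+1) = 13.9932; S(3,+2) = 21.2373; S(3,+3) = 32.2318
Terminal payoffs V(N, j) = max(K - S_T, 0):
  V(3,-3) = 6.292594; V(3,-2) = 4.927220; V(3,-1) = 2.855000; V(3,+0) = 0.000000; V(3,+1) = 0.000000; V(3,+2) = 0.000000; V(3,+3) = 0.000000
Backward induction: V(k, j) = exp(-r*dt) * [p_u * V(k+1, j+1) + p_m * V(k+1, j) + p_d * V(k+1, j-1)]
  V(2,-2) = exp(-r*dt) * [p_u*2.855000 + p_m*4.927220 + p_d*6.292594] = 4.921388
  V(2,-1) = exp(-r*dt) * [p_u*0.000000 + p_m*2.855000 + p_d*4.927220] = 2.888508
  V(2,+0) = exp(-r*dt) * [p_u*0.000000 + p_m*0.000000 + p_d*2.855000] = 0.571762
  V(2,+1) = exp(-r*dt) * [p_u*0.000000 + p_m*0.000000 + p_d*0.000000] = 0.000000
  V(2,+2) = exp(-r*dt) * [p_u*0.000000 + p_m*0.000000 + p_d*0.000000] = 0.000000
  V(1,-1) = exp(-r*dt) * [p_u*0.571762 + p_m*2.888508 + p_d*4.921388] = 2.985583
  V(1,+0) = exp(-r*dt) * [p_u*0.000000 + p_m*0.571762 + p_d*2.888508] = 0.959330
  V(1,+1) = exp(-r*dt) * [p_u*0.000000 + p_m*0.000000 + p_d*0.571762] = 0.114505
  V(0,+0) = exp(-r*dt) * [p_u*0.114505 + p_m*0.959330 + p_d*2.985583] = 1.252140

Answer: Price = V(0,0) = 1.2521


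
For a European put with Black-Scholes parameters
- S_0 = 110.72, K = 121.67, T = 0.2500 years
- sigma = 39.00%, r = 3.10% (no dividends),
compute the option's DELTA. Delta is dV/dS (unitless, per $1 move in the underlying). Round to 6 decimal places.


Answer: Delta = -0.635474

Derivation:
d1 = -0.3463870253; d2 = -0.5413870253
phi(d1) = 0.3757127017; exp(-qT) = 1.0000000000; exp(-rT) = 0.9922799538
N(-d1) = 0.6354740627
Delta = -exp(-qT) * N(-d1) = -1.0000000000 * 0.6354740627 = -0.635474


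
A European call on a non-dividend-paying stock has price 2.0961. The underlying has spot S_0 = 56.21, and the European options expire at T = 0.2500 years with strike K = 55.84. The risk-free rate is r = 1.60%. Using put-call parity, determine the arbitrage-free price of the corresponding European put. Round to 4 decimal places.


Put-call parity: C - P = S_0 * exp(-qT) - K * exp(-rT).
S_0 * exp(-qT) = 56.2100 * 1.00000000 = 56.21000000
K * exp(-rT) = 55.8400 * 0.99600799 = 55.61708612
P = C - S*exp(-qT) + K*exp(-rT)
P = 2.0961 - 56.21000000 + 55.61708612 = 1.5032

Answer: Put price = 1.5032


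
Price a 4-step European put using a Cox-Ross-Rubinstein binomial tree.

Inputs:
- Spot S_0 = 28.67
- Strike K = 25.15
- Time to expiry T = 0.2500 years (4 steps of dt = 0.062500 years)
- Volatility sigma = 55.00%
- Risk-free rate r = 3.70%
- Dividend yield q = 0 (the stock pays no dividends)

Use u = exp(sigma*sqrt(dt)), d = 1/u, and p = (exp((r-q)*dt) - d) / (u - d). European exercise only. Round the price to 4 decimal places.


dt = T/N = 0.062500
u = exp(sigma*sqrt(dt)) = 1.147402; d = 1/u = 0.871534
p = (exp((r-q)*dt) - d) / (u - d) = 0.474071
Discount per step: exp(-r*dt) = 0.997690
Stock lattice S(k, i) with i counting down-moves:
  k=0: S(0,0) = 28.6700
  k=1: S(1,0) = 32.8960; S(1,1) = 24.9869
  k=2: S(2,0) = 37.7449; S(2,1) = 28.6700; S(2,2) = 21.7769
  k=3: S(3,0) = 43.3086; S(3,1) = 32.8960; S(3,2) = 24.9869; S(3,3) = 18.9793
  k=4: S(4,0) = 49.6924; S(4,1) = 37.7449; S(4,2) = 28.6700; S(4,3) = 21.7769; S(4,4) = 16.5412
Terminal payoffs V(N, i) = max(K - S_T, 0):
  V(4,0) = 0.000000; V(4,1) = 0.000000; V(4,2) = 0.000000; V(4,3) = 3.373067; V(4,4) = 8.608849
Backward induction: V(k, i) = exp(-r*dt) * [p * V(k+1, i) + (1-p) * V(k+1, i+1)].
  V(3,0) = exp(-r*dt) * [p*0.000000 + (1-p)*0.000000] = 0.000000
  V(3,1) = exp(-r*dt) * [p*0.000000 + (1-p)*0.000000] = 0.000000
  V(3,2) = exp(-r*dt) * [p*0.000000 + (1-p)*3.373067] = 1.769895
  V(3,3) = exp(-r*dt) * [p*3.373067 + (1-p)*8.608849] = 6.112563
  V(2,0) = exp(-r*dt) * [p*0.000000 + (1-p)*0.000000] = 0.000000
  V(2,1) = exp(-r*dt) * [p*0.000000 + (1-p)*1.769895] = 0.928688
  V(2,2) = exp(-r*dt) * [p*1.769895 + (1-p)*6.112563] = 4.044464
  V(1,0) = exp(-r*dt) * [p*0.000000 + (1-p)*0.928688] = 0.487296
  V(1,1) = exp(-r*dt) * [p*0.928688 + (1-p)*4.044464] = 2.561434
  V(0,0) = exp(-r*dt) * [p*0.487296 + (1-p)*2.561434] = 1.574499

Answer: Price = V(0,0) = 1.5745


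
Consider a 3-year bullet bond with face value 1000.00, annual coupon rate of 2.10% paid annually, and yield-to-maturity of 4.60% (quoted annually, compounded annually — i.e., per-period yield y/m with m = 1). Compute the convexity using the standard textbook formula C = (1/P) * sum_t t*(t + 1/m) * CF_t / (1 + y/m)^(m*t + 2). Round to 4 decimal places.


Answer: Convexity = 10.6577

Derivation:
Coupon per period c = face * coupon_rate / m = 21.000000
Periods per year m = 1; per-period yield y/m = 0.046000
Number of cashflows N = 3
Cashflows (t years, CF_t, discount factor 1/(1+y/m)^(m*t), PV):
  t = 1.0000: CF_t = 21.000000, DF = 0.956023, PV = 20.076482
  t = 2.0000: CF_t = 21.000000, DF = 0.913980, PV = 19.193577
  t = 3.0000: CF_t = 1021.000000, DF = 0.873786, PV = 892.135227
Price P = sum_t PV_t = 931.405286
Convexity numerator sum_t t*(t + 1/m) * CF_t / (1+y/m)^(m*t + 2):
  t = 1.0000: term = 36.699001
  t = 2.0000: term = 105.255260
  t = 3.0000: term = 9784.723675
Convexity = (1/P) * sum = 9926.677935 / 931.405286 = 10.657743


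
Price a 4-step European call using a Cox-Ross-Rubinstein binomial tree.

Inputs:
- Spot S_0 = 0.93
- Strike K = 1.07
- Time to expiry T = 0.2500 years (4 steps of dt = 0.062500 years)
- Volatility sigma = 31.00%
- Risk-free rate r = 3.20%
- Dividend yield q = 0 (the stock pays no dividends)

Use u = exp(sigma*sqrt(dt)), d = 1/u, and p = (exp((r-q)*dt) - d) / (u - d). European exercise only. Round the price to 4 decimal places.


dt = T/N = 0.062500
u = exp(sigma*sqrt(dt)) = 1.080582; d = 1/u = 0.925427
p = (exp((r-q)*dt) - d) / (u - d) = 0.493538
Discount per step: exp(-r*dt) = 0.998002
Stock lattice S(k, i) with i counting down-moves:
  k=0: S(0,0) = 0.9300
  k=1: S(1,0) = 1.0049; S(1,1) = 0.8606
  k=2: S(2,0) = 1.0859; S(2,1) = 0.9300; S(2,2) = 0.7965
  k=3: S(3,0) = 1.1734; S(3,1) = 1.0049; S(3,2) = 0.8606; S(3,3) = 0.7371
  k=4: S(4,0) = 1.2680; S(4,1) = 1.0859; S(4,2) = 0.9300; S(4,3) = 0.7965; S(4,4) = 0.6821
Terminal payoffs V(N, i) = max(S_T - K, 0):
  V(4,0) = 0.197985; V(4,1) = 0.015922; V(4,2) = 0.000000; V(4,3) = 0.000000; V(4,4) = 0.000000
Backward induction: V(k, i) = exp(-r*dt) * [p * V(k+1, i) + (1-p) * V(k+1, i+1)].
  V(3,0) = exp(-r*dt) * [p*0.197985 + (1-p)*0.015922] = 0.105566
  V(3,1) = exp(-r*dt) * [p*0.015922 + (1-p)*0.000000] = 0.007842
  V(3,2) = exp(-r*dt) * [p*0.000000 + (1-p)*0.000000] = 0.000000
  V(3,3) = exp(-r*dt) * [p*0.000000 + (1-p)*0.000000] = 0.000000
  V(2,0) = exp(-r*dt) * [p*0.105566 + (1-p)*0.007842] = 0.055961
  V(2,1) = exp(-r*dt) * [p*0.007842 + (1-p)*0.000000] = 0.003863
  V(2,2) = exp(-r*dt) * [p*0.000000 + (1-p)*0.000000] = 0.000000
  V(1,0) = exp(-r*dt) * [p*0.055961 + (1-p)*0.003863] = 0.029516
  V(1,1) = exp(-r*dt) * [p*0.003863 + (1-p)*0.000000] = 0.001903
  V(0,0) = exp(-r*dt) * [p*0.029516 + (1-p)*0.001903] = 0.015500

Answer: Price = V(0,0) = 0.0155


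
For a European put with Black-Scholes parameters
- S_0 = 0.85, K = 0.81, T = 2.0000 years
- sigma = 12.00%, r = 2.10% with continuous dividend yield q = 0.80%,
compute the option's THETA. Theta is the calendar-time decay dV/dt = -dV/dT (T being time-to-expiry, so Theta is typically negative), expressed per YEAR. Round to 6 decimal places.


d1 = 0.5220928919; d2 = 0.3523872644
phi(d1) = 0.3481126909; exp(-qT) = 0.9841273201; exp(-rT) = 0.9588697806
Theta = -S*exp(-qT)*phi(d1)*sigma/(2*sqrt(T)) + r*K*exp(-rT)*N(-d2) - q*S*exp(-qT)*N(-d1)
N(-d1) = 0.3008028277; N(-d2) = 0.3622739259; sqrt(T) = 1.4142135624
Term 1 = -0.8500 * 0.9841273201 * 0.3481126909 * 0.1200 / (2 * 1.4142135624) = -0.0123545327
Term 2 = 0.0210 * 0.8100 * 0.9588697806 * 0.3622739259 = 0.0059088236
Term 3 = -0.0080 * 0.8500 * 0.9841273201 * 0.3008028277 = -0.0020129923
Theta = -0.0123545327 + (0.0059088236) + (-0.0020129923) = -0.008459

Answer: Theta = -0.008459


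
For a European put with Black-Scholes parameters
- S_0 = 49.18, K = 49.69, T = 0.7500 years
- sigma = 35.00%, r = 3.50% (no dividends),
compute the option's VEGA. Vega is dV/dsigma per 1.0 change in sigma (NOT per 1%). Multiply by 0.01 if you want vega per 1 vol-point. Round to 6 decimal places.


d1 = 0.2041208059; d2 = -0.0989880854
phi(d1) = 0.3907172271; exp(-qT) = 1.0000000000; exp(-rT) = 0.9740915363
Vega = S * exp(-qT) * phi(d1) * sqrt(T) = 49.1800 * 1.0000000000 * 0.3907172271 * 0.8660254038 = 16.641088

Answer: Vega = 16.641088


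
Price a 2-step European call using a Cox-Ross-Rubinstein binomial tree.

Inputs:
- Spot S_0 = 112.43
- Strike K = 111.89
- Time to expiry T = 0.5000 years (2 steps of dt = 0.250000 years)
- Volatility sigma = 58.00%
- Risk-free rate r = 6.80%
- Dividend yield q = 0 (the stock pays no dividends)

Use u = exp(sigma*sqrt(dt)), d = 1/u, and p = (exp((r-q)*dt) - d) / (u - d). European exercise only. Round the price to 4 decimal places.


dt = T/N = 0.250000
u = exp(sigma*sqrt(dt)) = 1.336427; d = 1/u = 0.748264
p = (exp((r-q)*dt) - d) / (u - d) = 0.457154
Discount per step: exp(-r*dt) = 0.983144
Stock lattice S(k, i) with i counting down-moves:
  k=0: S(0,0) = 112.4300
  k=1: S(1,0) = 150.2545; S(1,1) = 84.1273
  k=2: S(2,0) = 200.8043; S(2,1) = 112.4300; S(2,2) = 62.9494
Terminal payoffs V(N, i) = max(S_T - K, 0):
  V(2,0) = 88.914301; V(2,1) = 0.540000; V(2,2) = 0.000000
Backward induction: V(k, i) = exp(-r*dt) * [p * V(k+1, i) + (1-p) * V(k+1, i+1)].
  V(1,0) = exp(-r*dt) * [p*88.914301 + (1-p)*0.540000] = 40.250596
  V(1,1) = exp(-r*dt) * [p*0.540000 + (1-p)*0.000000] = 0.242702
  V(0,0) = exp(-r*dt) * [p*40.250596 + (1-p)*0.242702] = 18.220099

Answer: Price = V(0,0) = 18.2201


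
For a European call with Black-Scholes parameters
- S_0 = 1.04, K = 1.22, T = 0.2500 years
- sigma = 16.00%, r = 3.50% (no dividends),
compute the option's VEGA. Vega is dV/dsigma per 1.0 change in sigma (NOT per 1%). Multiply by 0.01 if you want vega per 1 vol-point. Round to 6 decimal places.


d1 = -1.8460018199; d2 = -1.9260018199
phi(d1) = 0.0725993077; exp(-qT) = 1.0000000000; exp(-rT) = 0.9912881698
Vega = S * exp(-qT) * phi(d1) * sqrt(T) = 1.0400 * 1.0000000000 * 0.0725993077 * 0.5000000000 = 0.037752

Answer: Vega = 0.037752


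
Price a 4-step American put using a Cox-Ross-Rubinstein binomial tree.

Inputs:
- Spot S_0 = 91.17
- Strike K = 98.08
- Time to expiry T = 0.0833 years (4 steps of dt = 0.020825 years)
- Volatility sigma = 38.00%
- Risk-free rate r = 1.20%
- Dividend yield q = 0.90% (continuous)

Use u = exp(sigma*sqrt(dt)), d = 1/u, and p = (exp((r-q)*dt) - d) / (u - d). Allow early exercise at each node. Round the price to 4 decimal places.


dt = T/N = 0.020825
u = exp(sigma*sqrt(dt)) = 1.056369; d = 1/u = 0.946639
p = (exp((r-q)*dt) - d) / (u - d) = 0.486863
Discount per step: exp(-r*dt) = 0.999750
Stock lattice S(k, i) with i counting down-moves:
  k=0: S(0,0) = 91.1700
  k=1: S(1,0) = 96.3091; S(1,1) = 86.3051
  k=2: S(2,0) = 101.7380; S(2,1) = 91.1700; S(2,2) = 81.6998
  k=3: S(3,0) = 107.4728; S(3,1) = 96.3091; S(3,2) = 86.3051; S(3,3) = 77.3402
  k=4: S(4,0) = 113.5309; S(4,1) = 101.7380; S(4,2) = 91.1700; S(4,3) = 81.6998; S(4,4) = 73.2133
Terminal payoffs V(N, i) = max(K - S_T, 0):
  V(4,0) = 0.000000; V(4,1) = 0.000000; V(4,2) = 6.910000; V(4,3) = 16.380222; V(4,4) = 24.866731
Backward induction: V(k, i) = exp(-r*dt) * [p * V(k+1, i) + (1-p) * V(k+1, i+1)]; then take max(V_cont, immediate exercise) for American.
  V(3,0) = exp(-r*dt) * [p*0.000000 + (1-p)*0.000000] = 0.000000; exercise = 0.000000; V(3,0) = max -> 0.000000
  V(3,1) = exp(-r*dt) * [p*0.000000 + (1-p)*6.910000] = 3.544887; exercise = 1.770862; V(3,1) = max -> 3.544887
  V(3,2) = exp(-r*dt) * [p*6.910000 + (1-p)*16.380222] = 11.766576; exercise = 11.774909; V(3,2) = max -> 11.774909
  V(3,3) = exp(-r*dt) * [p*16.380222 + (1-p)*24.866731] = 20.729779; exercise = 20.739792; V(3,3) = max -> 20.739792
  V(2,0) = exp(-r*dt) * [p*0.000000 + (1-p)*3.544887] = 1.818557; exercise = 0.000000; V(2,0) = max -> 1.818557
  V(2,1) = exp(-r*dt) * [p*3.544887 + (1-p)*11.774909] = 7.766071; exercise = 6.910000; V(2,1) = max -> 7.766071
  V(2,2) = exp(-r*dt) * [p*11.774909 + (1-p)*20.739792] = 16.371026; exercise = 16.380222; V(2,2) = max -> 16.380222
  V(1,0) = exp(-r*dt) * [p*1.818557 + (1-p)*7.766071] = 4.869226; exercise = 1.770862; V(1,0) = max -> 4.869226
  V(1,1) = exp(-r*dt) * [p*7.766071 + (1-p)*16.380222] = 12.183261; exercise = 11.774909; V(1,1) = max -> 12.183261
  V(0,0) = exp(-r*dt) * [p*4.869226 + (1-p)*12.183261] = 8.620170; exercise = 6.910000; V(0,0) = max -> 8.620170

Answer: Price = V(0,0) = 8.6202


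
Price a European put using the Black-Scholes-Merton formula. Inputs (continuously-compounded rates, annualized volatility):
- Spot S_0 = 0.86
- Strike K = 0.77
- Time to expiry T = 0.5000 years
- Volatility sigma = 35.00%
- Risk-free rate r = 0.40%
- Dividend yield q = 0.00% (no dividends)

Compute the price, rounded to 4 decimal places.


Answer: Price = 0.0425

Derivation:
d1 = (ln(S/K) + (r - q + 0.5*sigma^2) * T) / (sigma * sqrt(T)) = 0.57848153
d2 = d1 - sigma * sqrt(T) = 0.33099416
exp(-rT) = 0.99800200; exp(-qT) = 1.00000000
P = K * exp(-rT) * N(-d2) - S_0 * exp(-qT) * N(-d1)
N(-d1) = 0.28146953; N(-d2) = 0.37032445
P = 0.7700 * 0.99800200 * 0.37032445 - 0.8600 * 1.00000000 * 0.28146953 = 0.0425


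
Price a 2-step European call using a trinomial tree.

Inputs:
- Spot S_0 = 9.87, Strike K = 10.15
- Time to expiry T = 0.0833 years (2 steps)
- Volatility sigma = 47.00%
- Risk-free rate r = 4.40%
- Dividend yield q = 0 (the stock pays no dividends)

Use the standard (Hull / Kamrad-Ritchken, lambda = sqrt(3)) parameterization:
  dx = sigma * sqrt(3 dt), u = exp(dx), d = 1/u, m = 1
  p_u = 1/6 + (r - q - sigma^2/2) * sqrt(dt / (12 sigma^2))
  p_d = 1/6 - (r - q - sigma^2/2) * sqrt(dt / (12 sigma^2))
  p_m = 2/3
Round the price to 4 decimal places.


Answer: Price = V(0,0) = 0.4065

Derivation:
dt = T/N = 0.041650; dx = sigma*sqrt(3*dt) = 0.166137
u = exp(dx) = 1.180735; d = 1/u = 0.846930
p_u = 0.158337, p_m = 0.666667, p_d = 0.174996
Discount per step: exp(-r*dt) = 0.998169
Stock lattice S(k, j) with j the centered position index:
  k=0: S(0,+0) = 9.8700
  k=1: S(1,-1) = 8.3592; S(1,+0) = 9.8700; S(1,+1) = 11.6539
  k=2: S(2,-2) = 7.0797; S(2,-1) = 8.3592; S(2,+0) = 9.8700; S(2,+1) = 11.6539; S(2,+2) = 13.7601
Terminal payoffs V(N, j) = max(S_T - K, 0):
  V(2,-2) = 0.000000; V(2,-1) = 0.000000; V(2,+0) = 0.000000; V(2,+1) = 1.503851; V(2,+2) = 3.610106
Backward induction: V(k, j) = exp(-r*dt) * [p_u * V(k+1, j+1) + p_m * V(k+1, j) + p_d * V(k+1, j-1)]
  V(1,-1) = exp(-r*dt) * [p_u*0.000000 + p_m*0.000000 + p_d*0.000000] = 0.000000
  V(1,+0) = exp(-r*dt) * [p_u*1.503851 + p_m*0.000000 + p_d*0.000000] = 0.237680
  V(1,+1) = exp(-r*dt) * [p_u*3.610106 + p_m*1.503851 + p_d*0.000000] = 1.571300
  V(0,+0) = exp(-r*dt) * [p_u*1.571300 + p_m*0.237680 + p_d*0.000000] = 0.406503


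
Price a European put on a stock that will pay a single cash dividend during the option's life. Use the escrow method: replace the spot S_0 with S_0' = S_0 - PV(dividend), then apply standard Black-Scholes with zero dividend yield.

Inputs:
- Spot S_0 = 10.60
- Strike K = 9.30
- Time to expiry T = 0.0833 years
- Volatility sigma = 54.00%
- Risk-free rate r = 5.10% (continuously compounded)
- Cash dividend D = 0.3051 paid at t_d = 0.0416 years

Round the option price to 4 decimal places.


PV(D) = D * exp(-r * t_d) = 0.3051 * 0.99788065 = 0.30445339
S_0' = S_0 - PV(D) = 10.6000 - 0.30445339 = 10.29554661
d1 = (ln(S_0'/K) + (r + sigma^2/2)*T) / (sigma*sqrt(T)) = 0.75770230
d2 = d1 - sigma*sqrt(T) = 0.60184891
exp(-rT) = 0.99576071
N(-d1) = 0.22431461; N(-d2) = 0.27363736
P = K * exp(-rT) * N(-d2) - S_0' * N(-d1) = 9.3000 * 0.99576071 * 0.27363736 - 10.29554661 * 0.22431461 = 0.2246

Answer: Price = 0.2246


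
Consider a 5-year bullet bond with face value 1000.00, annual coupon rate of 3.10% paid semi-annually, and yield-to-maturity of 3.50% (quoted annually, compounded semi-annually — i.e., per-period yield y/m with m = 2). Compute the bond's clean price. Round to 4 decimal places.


Coupon per period c = face * coupon_rate / m = 15.500000
Periods per year m = 2; per-period yield y/m = 0.017500
Number of cashflows N = 10
Cashflows (t years, CF_t, discount factor 1/(1+y/m)^(m*t), PV):
  t = 0.5000: CF_t = 15.500000, DF = 0.982801, PV = 15.233415
  t = 1.0000: CF_t = 15.500000, DF = 0.965898, PV = 14.971415
  t = 1.5000: CF_t = 15.500000, DF = 0.949285, PV = 14.713922
  t = 2.0000: CF_t = 15.500000, DF = 0.932959, PV = 14.460857
  t = 2.5000: CF_t = 15.500000, DF = 0.916913, PV = 14.212144
  t = 3.0000: CF_t = 15.500000, DF = 0.901143, PV = 13.967709
  t = 3.5000: CF_t = 15.500000, DF = 0.885644, PV = 13.727479
  t = 4.0000: CF_t = 15.500000, DF = 0.870412, PV = 13.491379
  t = 4.5000: CF_t = 15.500000, DF = 0.855441, PV = 13.259341
  t = 5.0000: CF_t = 1015.500000, DF = 0.840729, PV = 853.759892
Price P = sum_t PV_t = 981.797554

Answer: Price = 981.7976


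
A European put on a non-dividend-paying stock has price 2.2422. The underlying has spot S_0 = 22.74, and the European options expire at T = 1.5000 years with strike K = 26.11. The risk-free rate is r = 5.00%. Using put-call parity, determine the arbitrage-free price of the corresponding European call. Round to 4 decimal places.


Answer: Call price = 0.7588

Derivation:
Put-call parity: C - P = S_0 * exp(-qT) - K * exp(-rT).
S_0 * exp(-qT) = 22.7400 * 1.00000000 = 22.74000000
K * exp(-rT) = 26.1100 * 0.92774349 = 24.22338243
C = P + S*exp(-qT) - K*exp(-rT)
C = 2.2422 + 22.74000000 - 24.22338243 = 0.7588


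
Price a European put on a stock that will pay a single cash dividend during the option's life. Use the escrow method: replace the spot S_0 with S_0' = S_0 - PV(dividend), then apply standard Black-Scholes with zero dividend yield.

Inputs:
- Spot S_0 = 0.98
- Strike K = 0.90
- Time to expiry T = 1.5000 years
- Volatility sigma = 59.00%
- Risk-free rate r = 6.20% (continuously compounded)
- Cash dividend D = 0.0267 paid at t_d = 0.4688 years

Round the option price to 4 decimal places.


Answer: Price = 0.1885

Derivation:
PV(D) = D * exp(-r * t_d) = 0.0267 * 0.97135274 = 0.02593512
S_0' = S_0 - PV(D) = 0.9800 - 0.02593512 = 0.95406488
d1 = (ln(S_0'/K) + (r + sigma^2/2)*T) / (sigma*sqrt(T)) = 0.57073376
d2 = d1 - sigma*sqrt(T) = -0.15186571
exp(-rT) = 0.91119350
N(-d1) = 0.28409006; N(-d2) = 0.56035357
P = K * exp(-rT) * N(-d2) - S_0' * N(-d1) = 0.9000 * 0.91119350 * 0.56035357 - 0.95406488 * 0.28409006 = 0.1885


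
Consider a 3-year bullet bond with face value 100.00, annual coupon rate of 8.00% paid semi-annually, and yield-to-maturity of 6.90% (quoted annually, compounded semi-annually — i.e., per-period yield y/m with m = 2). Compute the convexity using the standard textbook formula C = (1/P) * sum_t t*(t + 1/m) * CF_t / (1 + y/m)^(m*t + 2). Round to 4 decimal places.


Coupon per period c = face * coupon_rate / m = 4.000000
Periods per year m = 2; per-period yield y/m = 0.034500
Number of cashflows N = 6
Cashflows (t years, CF_t, discount factor 1/(1+y/m)^(m*t), PV):
  t = 0.5000: CF_t = 4.000000, DF = 0.966651, PV = 3.866602
  t = 1.0000: CF_t = 4.000000, DF = 0.934413, PV = 3.737653
  t = 1.5000: CF_t = 4.000000, DF = 0.903251, PV = 3.613005
  t = 2.0000: CF_t = 4.000000, DF = 0.873128, PV = 3.492513
  t = 2.5000: CF_t = 4.000000, DF = 0.844010, PV = 3.376039
  t = 3.0000: CF_t = 104.000000, DF = 0.815863, PV = 84.849711
Price P = sum_t PV_t = 102.935524
Convexity numerator sum_t t*(t + 1/m) * CF_t / (1+y/m)^(m*t + 2):
  t = 0.5000: term = 1.806502
  t = 1.0000: term = 5.238769
  t = 1.5000: term = 10.128118
  t = 2.0000: term = 16.317252
  t = 2.5000: term = 23.659621
  t = 3.0000: term = 832.489335
Convexity = (1/P) * sum = 889.639598 / 102.935524 = 8.642688

Answer: Convexity = 8.6427


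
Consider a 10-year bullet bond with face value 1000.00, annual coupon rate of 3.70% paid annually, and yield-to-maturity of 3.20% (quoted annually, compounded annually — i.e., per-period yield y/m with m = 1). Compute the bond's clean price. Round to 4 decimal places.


Answer: Price = 1042.2190

Derivation:
Coupon per period c = face * coupon_rate / m = 37.000000
Periods per year m = 1; per-period yield y/m = 0.032000
Number of cashflows N = 10
Cashflows (t years, CF_t, discount factor 1/(1+y/m)^(m*t), PV):
  t = 1.0000: CF_t = 37.000000, DF = 0.968992, PV = 35.852713
  t = 2.0000: CF_t = 37.000000, DF = 0.938946, PV = 34.741001
  t = 3.0000: CF_t = 37.000000, DF = 0.909831, PV = 33.663761
  t = 4.0000: CF_t = 37.000000, DF = 0.881620, PV = 32.619923
  t = 5.0000: CF_t = 37.000000, DF = 0.854283, PV = 31.608453
  t = 6.0000: CF_t = 37.000000, DF = 0.827793, PV = 30.628346
  t = 7.0000: CF_t = 37.000000, DF = 0.802125, PV = 29.678630
  t = 8.0000: CF_t = 37.000000, DF = 0.777253, PV = 28.758362
  t = 9.0000: CF_t = 37.000000, DF = 0.753152, PV = 27.866630
  t = 10.0000: CF_t = 1037.000000, DF = 0.729799, PV = 756.801150
Price P = sum_t PV_t = 1042.218968


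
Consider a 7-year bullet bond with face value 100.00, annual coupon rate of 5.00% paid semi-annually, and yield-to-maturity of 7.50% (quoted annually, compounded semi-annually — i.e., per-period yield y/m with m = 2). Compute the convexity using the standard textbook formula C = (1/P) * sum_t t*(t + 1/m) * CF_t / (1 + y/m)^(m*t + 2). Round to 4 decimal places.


Coupon per period c = face * coupon_rate / m = 2.500000
Periods per year m = 2; per-period yield y/m = 0.037500
Number of cashflows N = 14
Cashflows (t years, CF_t, discount factor 1/(1+y/m)^(m*t), PV):
  t = 0.5000: CF_t = 2.500000, DF = 0.963855, PV = 2.409639
  t = 1.0000: CF_t = 2.500000, DF = 0.929017, PV = 2.322543
  t = 1.5000: CF_t = 2.500000, DF = 0.895438, PV = 2.238596
  t = 2.0000: CF_t = 2.500000, DF = 0.863073, PV = 2.157683
  t = 2.5000: CF_t = 2.500000, DF = 0.831878, PV = 2.079694
  t = 3.0000: CF_t = 2.500000, DF = 0.801810, PV = 2.004525
  t = 3.5000: CF_t = 2.500000, DF = 0.772829, PV = 1.932072
  t = 4.0000: CF_t = 2.500000, DF = 0.744895, PV = 1.862238
  t = 4.5000: CF_t = 2.500000, DF = 0.717971, PV = 1.794928
  t = 5.0000: CF_t = 2.500000, DF = 0.692020, PV = 1.730051
  t = 5.5000: CF_t = 2.500000, DF = 0.667008, PV = 1.667519
  t = 6.0000: CF_t = 2.500000, DF = 0.642899, PV = 1.607247
  t = 6.5000: CF_t = 2.500000, DF = 0.619662, PV = 1.549154
  t = 7.0000: CF_t = 102.500000, DF = 0.597264, PV = 61.219586
Price P = sum_t PV_t = 86.575475
Convexity numerator sum_t t*(t + 1/m) * CF_t / (1+y/m)^(m*t + 2):
  t = 0.5000: term = 1.119298
  t = 1.0000: term = 3.236524
  t = 1.5000: term = 6.239083
  t = 2.0000: term = 10.022623
  t = 2.5000: term = 14.490539
  t = 3.0000: term = 19.553498
  t = 3.5000: term = 25.128994
  t = 4.0000: term = 31.140922
  t = 4.5000: term = 37.519183
  t = 5.0000: term = 44.199305
  t = 5.5000: term = 51.122087
  t = 6.0000: term = 58.233265
  t = 6.5000: term = 65.483190
  t = 7.0000: term = 2985.887789
Convexity = (1/P) * sum = 3353.376297 / 86.575475 = 38.733559

Answer: Convexity = 38.7336


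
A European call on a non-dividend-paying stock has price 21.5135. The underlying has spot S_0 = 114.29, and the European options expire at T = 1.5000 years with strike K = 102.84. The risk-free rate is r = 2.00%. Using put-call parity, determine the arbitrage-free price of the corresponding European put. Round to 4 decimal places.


Answer: Put price = 7.0241

Derivation:
Put-call parity: C - P = S_0 * exp(-qT) - K * exp(-rT).
S_0 * exp(-qT) = 114.2900 * 1.00000000 = 114.29000000
K * exp(-rT) = 102.8400 * 0.97044553 = 99.80061867
P = C - S*exp(-qT) + K*exp(-rT)
P = 21.5135 - 114.29000000 + 99.80061867 = 7.0241


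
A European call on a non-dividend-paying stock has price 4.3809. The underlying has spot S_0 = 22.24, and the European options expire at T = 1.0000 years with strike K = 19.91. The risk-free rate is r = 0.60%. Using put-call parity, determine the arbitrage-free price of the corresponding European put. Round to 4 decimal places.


Put-call parity: C - P = S_0 * exp(-qT) - K * exp(-rT).
S_0 * exp(-qT) = 22.2400 * 1.00000000 = 22.24000000
K * exp(-rT) = 19.9100 * 0.99401796 = 19.79089766
P = C - S*exp(-qT) + K*exp(-rT)
P = 4.3809 - 22.24000000 + 19.79089766 = 1.9318

Answer: Put price = 1.9318


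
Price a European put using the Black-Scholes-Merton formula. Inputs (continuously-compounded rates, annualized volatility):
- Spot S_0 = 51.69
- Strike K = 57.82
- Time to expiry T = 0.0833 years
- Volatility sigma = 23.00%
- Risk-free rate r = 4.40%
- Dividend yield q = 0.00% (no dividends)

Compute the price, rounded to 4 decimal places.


d1 = (ln(S/K) + (r - q + 0.5*sigma^2) * T) / (sigma * sqrt(T)) = -1.59986007
d2 = d1 - sigma * sqrt(T) = -1.66624208
exp(-rT) = 0.99634151; exp(-qT) = 1.00000000
P = K * exp(-rT) * N(-d2) - S_0 * exp(-qT) * N(-d1)
N(-d1) = 0.94518519; N(-d2) = 0.95216740
P = 57.8200 * 0.99634151 * 0.95216740 - 51.6900 * 1.00000000 * 0.94518519 = 5.9963

Answer: Price = 5.9963


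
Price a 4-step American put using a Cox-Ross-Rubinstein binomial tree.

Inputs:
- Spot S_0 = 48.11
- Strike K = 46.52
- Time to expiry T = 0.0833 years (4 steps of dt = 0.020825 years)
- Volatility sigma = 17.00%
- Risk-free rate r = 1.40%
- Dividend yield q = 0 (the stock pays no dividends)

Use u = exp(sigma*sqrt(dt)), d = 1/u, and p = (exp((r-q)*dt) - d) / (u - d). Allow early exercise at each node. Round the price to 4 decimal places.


Answer: Price = V(0,0) = 0.3617

Derivation:
dt = T/N = 0.020825
u = exp(sigma*sqrt(dt)) = 1.024836; d = 1/u = 0.975766
p = (exp((r-q)*dt) - d) / (u - d) = 0.499810
Discount per step: exp(-r*dt) = 0.999708
Stock lattice S(k, i) with i counting down-moves:
  k=0: S(0,0) = 48.1100
  k=1: S(1,0) = 49.3049; S(1,1) = 46.9441
  k=2: S(2,0) = 50.5294; S(2,1) = 48.1100; S(2,2) = 45.8065
  k=3: S(3,0) = 51.7843; S(3,1) = 49.3049; S(3,2) = 46.9441; S(3,3) = 44.6964
  k=4: S(4,0) = 53.0704; S(4,1) = 50.5294; S(4,2) = 48.1100; S(4,3) = 45.8065; S(4,4) = 43.6132
Terminal payoffs V(N, i) = max(K - S_T, 0):
  V(4,0) = 0.000000; V(4,1) = 0.000000; V(4,2) = 0.000000; V(4,3) = 0.713541; V(4,4) = 2.906788
Backward induction: V(k, i) = exp(-r*dt) * [p * V(k+1, i) + (1-p) * V(k+1, i+1)]; then take max(V_cont, immediate exercise) for American.
  V(3,0) = exp(-r*dt) * [p*0.000000 + (1-p)*0.000000] = 0.000000; exercise = 0.000000; V(3,0) = max -> 0.000000
  V(3,1) = exp(-r*dt) * [p*0.000000 + (1-p)*0.000000] = 0.000000; exercise = 0.000000; V(3,1) = max -> 0.000000
  V(3,2) = exp(-r*dt) * [p*0.000000 + (1-p)*0.713541] = 0.356803; exercise = 0.000000; V(3,2) = max -> 0.356803
  V(3,3) = exp(-r*dt) * [p*0.713541 + (1-p)*2.906788] = 1.810054; exercise = 1.823615; V(3,3) = max -> 1.823615
  V(2,0) = exp(-r*dt) * [p*0.000000 + (1-p)*0.000000] = 0.000000; exercise = 0.000000; V(2,0) = max -> 0.000000
  V(2,1) = exp(-r*dt) * [p*0.000000 + (1-p)*0.356803] = 0.178417; exercise = 0.000000; V(2,1) = max -> 0.178417
  V(2,2) = exp(-r*dt) * [p*0.356803 + (1-p)*1.823615] = 1.090170; exercise = 0.713541; V(2,2) = max -> 1.090170
  V(1,0) = exp(-r*dt) * [p*0.000000 + (1-p)*0.178417] = 0.089217; exercise = 0.000000; V(1,0) = max -> 0.089217
  V(1,1) = exp(-r*dt) * [p*0.178417 + (1-p)*1.090170] = 0.634282; exercise = 0.000000; V(1,1) = max -> 0.634282
  V(0,0) = exp(-r*dt) * [p*0.089217 + (1-p)*0.634282] = 0.361748; exercise = 0.000000; V(0,0) = max -> 0.361748


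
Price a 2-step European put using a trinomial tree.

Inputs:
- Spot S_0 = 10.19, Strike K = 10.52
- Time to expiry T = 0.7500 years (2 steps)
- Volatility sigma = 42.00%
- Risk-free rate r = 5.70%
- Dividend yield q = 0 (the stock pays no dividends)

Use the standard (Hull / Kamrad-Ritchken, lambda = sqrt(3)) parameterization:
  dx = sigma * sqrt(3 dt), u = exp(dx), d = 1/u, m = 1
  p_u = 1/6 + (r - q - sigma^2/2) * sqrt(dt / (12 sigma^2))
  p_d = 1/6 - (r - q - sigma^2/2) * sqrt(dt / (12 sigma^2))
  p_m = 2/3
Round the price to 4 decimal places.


dt = T/N = 0.375000; dx = sigma*sqrt(3*dt) = 0.445477
u = exp(dx) = 1.561235; d = 1/u = 0.640519
p_u = 0.153535, p_m = 0.666667, p_d = 0.179799
Discount per step: exp(-r*dt) = 0.978852
Stock lattice S(k, j) with j the centered position index:
  k=0: S(0,+0) = 10.1900
  k=1: S(1,-1) = 6.5269; S(1,+0) = 10.1900; S(1,+1) = 15.9090
  k=2: S(2,-2) = 4.1806; S(2,-1) = 6.5269; S(2,+0) = 10.1900; S(2,+1) = 15.9090; S(2,+2) = 24.8377
Terminal payoffs V(N, j) = max(K - S_T, 0):
  V(2,-2) = 6.339410; V(2,-1) = 3.993116; V(2,+0) = 0.330000; V(2,+1) = 0.000000; V(2,+2) = 0.000000
Backward induction: V(k, j) = exp(-r*dt) * [p_u * V(k+1, j+1) + p_m * V(k+1, j) + p_d * V(k+1, j-1)]
  V(1,-1) = exp(-r*dt) * [p_u*0.330000 + p_m*3.993116 + p_d*6.339410] = 3.771087
  V(1,+0) = exp(-r*dt) * [p_u*0.000000 + p_m*0.330000 + p_d*3.993116] = 0.918121
  V(1,+1) = exp(-r*dt) * [p_u*0.000000 + p_m*0.000000 + p_d*0.330000] = 0.058079
  V(0,+0) = exp(-r*dt) * [p_u*0.058079 + p_m*0.918121 + p_d*3.771087] = 1.271562

Answer: Price = V(0,0) = 1.2716


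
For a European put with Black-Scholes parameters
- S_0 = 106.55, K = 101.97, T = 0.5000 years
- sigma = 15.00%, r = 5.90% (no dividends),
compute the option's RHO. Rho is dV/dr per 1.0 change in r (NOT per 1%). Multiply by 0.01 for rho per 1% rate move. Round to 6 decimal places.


d1 = 0.7453914861; d2 = 0.6393254689
phi(d1) = 0.3021768712; exp(-qT) = 1.0000000000; exp(-rT) = 0.9709308776
N(-d2) = 0.2613056116
Rho = -K*T*exp(-rT)*N(-d2) = -101.9700 * 0.5000 * 0.9709308776 * 0.2613056116 = -12.935388

Answer: Rho = -12.935388


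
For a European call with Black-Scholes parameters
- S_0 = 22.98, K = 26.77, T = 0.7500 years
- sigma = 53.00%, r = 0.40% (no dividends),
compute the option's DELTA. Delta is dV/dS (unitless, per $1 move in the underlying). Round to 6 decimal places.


Answer: Delta = 0.461538

Derivation:
d1 = -0.0965592946; d2 = -0.5555527586
phi(d1) = 0.3970868002; exp(-qT) = 1.0000000000; exp(-rT) = 0.9970044955
N(d1) = 0.4615381918
Delta = exp(-qT) * N(d1) = 1.0000000000 * 0.4615381918 = 0.461538


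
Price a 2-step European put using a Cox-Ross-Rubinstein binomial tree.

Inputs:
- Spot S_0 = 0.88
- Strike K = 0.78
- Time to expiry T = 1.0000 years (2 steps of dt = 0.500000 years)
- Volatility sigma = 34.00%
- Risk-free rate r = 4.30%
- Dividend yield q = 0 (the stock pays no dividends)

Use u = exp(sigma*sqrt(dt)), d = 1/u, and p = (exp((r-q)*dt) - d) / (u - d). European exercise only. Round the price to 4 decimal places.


dt = T/N = 0.500000
u = exp(sigma*sqrt(dt)) = 1.271778; d = 1/u = 0.786300
p = (exp((r-q)*dt) - d) / (u - d) = 0.484950
Discount per step: exp(-r*dt) = 0.978729
Stock lattice S(k, i) with i counting down-moves:
  k=0: S(0,0) = 0.8800
  k=1: S(1,0) = 1.1192; S(1,1) = 0.6919
  k=2: S(2,0) = 1.4233; S(2,1) = 0.8800; S(2,2) = 0.5441
Terminal payoffs V(N, i) = max(K - S_T, 0):
  V(2,0) = 0.000000; V(2,1) = 0.000000; V(2,2) = 0.235924
Backward induction: V(k, i) = exp(-r*dt) * [p * V(k+1, i) + (1-p) * V(k+1, i+1)].
  V(1,0) = exp(-r*dt) * [p*0.000000 + (1-p)*0.000000] = 0.000000
  V(1,1) = exp(-r*dt) * [p*0.000000 + (1-p)*0.235924] = 0.118928
  V(0,0) = exp(-r*dt) * [p*0.000000 + (1-p)*0.118928] = 0.059951

Answer: Price = V(0,0) = 0.0600


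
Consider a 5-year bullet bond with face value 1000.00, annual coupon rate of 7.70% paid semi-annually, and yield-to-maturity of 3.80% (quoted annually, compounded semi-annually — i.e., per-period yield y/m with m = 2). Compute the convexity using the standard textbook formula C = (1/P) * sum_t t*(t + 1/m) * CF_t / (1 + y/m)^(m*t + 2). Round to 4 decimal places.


Answer: Convexity = 21.6550

Derivation:
Coupon per period c = face * coupon_rate / m = 38.500000
Periods per year m = 2; per-period yield y/m = 0.019000
Number of cashflows N = 10
Cashflows (t years, CF_t, discount factor 1/(1+y/m)^(m*t), PV):
  t = 0.5000: CF_t = 38.500000, DF = 0.981354, PV = 37.782139
  t = 1.0000: CF_t = 38.500000, DF = 0.963056, PV = 37.077664
  t = 1.5000: CF_t = 38.500000, DF = 0.945099, PV = 36.386324
  t = 2.0000: CF_t = 38.500000, DF = 0.927477, PV = 35.707874
  t = 2.5000: CF_t = 38.500000, DF = 0.910184, PV = 35.042075
  t = 3.0000: CF_t = 38.500000, DF = 0.893213, PV = 34.388689
  t = 3.5000: CF_t = 38.500000, DF = 0.876558, PV = 33.747487
  t = 4.0000: CF_t = 38.500000, DF = 0.860214, PV = 33.118241
  t = 4.5000: CF_t = 38.500000, DF = 0.844175, PV = 32.500727
  t = 5.0000: CF_t = 1038.500000, DF = 0.828434, PV = 860.329195
Price P = sum_t PV_t = 1176.080414
Convexity numerator sum_t t*(t + 1/m) * CF_t / (1+y/m)^(m*t + 2):
  t = 0.5000: term = 18.193162
  t = 1.0000: term = 53.561811
  t = 1.5000: term = 105.126224
  t = 2.0000: term = 171.943447
  t = 2.5000: term = 253.106154
  t = 3.0000: term = 347.741527
  t = 3.5000: term = 455.010176
  t = 4.0000: term = 574.105086
  t = 4.5000: term = 704.250597
  t = 5.0000: term = 22784.997571
Convexity = (1/P) * sum = 25468.035754 / 1176.080414 = 21.655012


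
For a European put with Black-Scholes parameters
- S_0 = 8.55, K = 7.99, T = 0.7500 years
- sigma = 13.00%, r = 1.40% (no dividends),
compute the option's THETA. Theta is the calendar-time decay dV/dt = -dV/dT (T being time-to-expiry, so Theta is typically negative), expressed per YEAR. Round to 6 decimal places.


Answer: Theta = -0.164118

Derivation:
d1 = 0.7512483761; d2 = 0.6386650736
phi(d1) = 0.3008553801; exp(-qT) = 1.0000000000; exp(-rT) = 0.9895549326
Theta = -S*exp(-qT)*phi(d1)*sigma/(2*sqrt(T)) + r*K*exp(-rT)*N(-d2) - q*S*exp(-qT)*N(-d1)
N(-d1) = 0.2262515956; N(-d2) = 0.2615204192; sqrt(T) = 0.8660254038
Term 1 = -8.5500 * 1.0000000000 * 0.3008553801 * 0.1300 / (2 * 0.8660254038) = -0.1930663659
Term 2 = 0.0140 * 7.9900 * 0.9895549326 * 0.2615204192 = 0.0289481175
Term 3 = 0 (no dividend yield, q = 0)
Theta = -0.1930663659 + (0.0289481175) + (0.0000000000) = -0.164118


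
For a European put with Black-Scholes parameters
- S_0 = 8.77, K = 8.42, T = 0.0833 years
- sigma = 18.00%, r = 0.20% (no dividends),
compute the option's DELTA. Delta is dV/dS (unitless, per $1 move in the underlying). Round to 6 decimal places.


d1 = 0.8131302902; d2 = 0.7611791593
phi(d1) = 0.2866397817; exp(-qT) = 1.0000000000; exp(-rT) = 0.9998334139
N(-d1) = 0.2080716808
Delta = -exp(-qT) * N(-d1) = -1.0000000000 * 0.2080716808 = -0.208072

Answer: Delta = -0.208072


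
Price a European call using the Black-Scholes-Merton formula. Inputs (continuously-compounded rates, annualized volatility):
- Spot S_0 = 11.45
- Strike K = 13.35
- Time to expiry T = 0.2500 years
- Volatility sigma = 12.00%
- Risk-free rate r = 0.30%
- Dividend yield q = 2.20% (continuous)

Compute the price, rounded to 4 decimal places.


Answer: Price = 0.0010

Derivation:
d1 = (ln(S/K) + (r - q + 0.5*sigma^2) * T) / (sigma * sqrt(T)) = -2.60794425
d2 = d1 - sigma * sqrt(T) = -2.66794425
exp(-rT) = 0.99925028; exp(-qT) = 0.99451510
C = S_0 * exp(-qT) * N(d1) - K * exp(-rT) * N(d2)
N(d1) = 0.00455439; N(d2) = 0.00381585
C = 11.4500 * 0.99451510 * 0.00455439 - 13.3500 * 0.99925028 * 0.00381585 = 0.0010


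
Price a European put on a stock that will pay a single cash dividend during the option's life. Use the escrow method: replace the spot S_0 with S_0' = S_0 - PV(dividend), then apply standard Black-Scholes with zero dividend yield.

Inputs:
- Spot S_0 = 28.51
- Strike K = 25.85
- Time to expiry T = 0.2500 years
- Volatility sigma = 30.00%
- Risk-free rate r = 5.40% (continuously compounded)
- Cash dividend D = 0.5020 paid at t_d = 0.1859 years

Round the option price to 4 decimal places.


PV(D) = D * exp(-r * t_d) = 0.5020 * 0.99001162 = 0.49698583
S_0' = S_0 - PV(D) = 28.5100 - 0.49698583 = 28.01301417
d1 = (ln(S_0'/K) + (r + sigma^2/2)*T) / (sigma*sqrt(T)) = 0.70072395
d2 = d1 - sigma*sqrt(T) = 0.55072395
exp(-rT) = 0.98659072
N(-d1) = 0.24173765; N(-d2) = 0.29091146
P = K * exp(-rT) * N(-d2) - S_0' * N(-d1) = 25.8500 * 0.98659072 * 0.29091146 - 28.01301417 * 0.24173765 = 0.6474

Answer: Price = 0.6474


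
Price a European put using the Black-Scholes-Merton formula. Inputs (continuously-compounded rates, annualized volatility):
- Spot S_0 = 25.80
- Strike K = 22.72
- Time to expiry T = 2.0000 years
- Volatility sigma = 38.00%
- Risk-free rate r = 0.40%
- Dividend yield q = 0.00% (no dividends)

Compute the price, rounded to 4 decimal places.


d1 = (ln(S/K) + (r - q + 0.5*sigma^2) * T) / (sigma * sqrt(T)) = 0.52014942
d2 = d1 - sigma * sqrt(T) = -0.01725173
exp(-rT) = 0.99203191; exp(-qT) = 1.00000000
P = K * exp(-rT) * N(-d2) - S_0 * exp(-qT) * N(-d1)
N(-d1) = 0.30147972; N(-d2) = 0.50688210
P = 22.7200 * 0.99203191 * 0.50688210 - 25.8000 * 1.00000000 * 0.30147972 = 3.6464

Answer: Price = 3.6464


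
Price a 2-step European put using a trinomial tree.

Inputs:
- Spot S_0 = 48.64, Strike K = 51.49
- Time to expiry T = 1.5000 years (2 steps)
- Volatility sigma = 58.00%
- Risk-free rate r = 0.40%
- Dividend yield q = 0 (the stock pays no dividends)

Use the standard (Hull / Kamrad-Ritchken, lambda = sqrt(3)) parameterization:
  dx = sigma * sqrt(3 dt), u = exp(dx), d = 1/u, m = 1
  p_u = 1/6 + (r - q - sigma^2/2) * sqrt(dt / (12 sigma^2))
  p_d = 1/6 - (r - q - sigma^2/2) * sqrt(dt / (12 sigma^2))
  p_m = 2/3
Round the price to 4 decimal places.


Answer: Price = V(0,0) = 13.5861

Derivation:
dt = T/N = 0.750000; dx = sigma*sqrt(3*dt) = 0.870000
u = exp(dx) = 2.386911; d = 1/u = 0.418952
p_u = 0.095891, p_m = 0.666667, p_d = 0.237443
Discount per step: exp(-r*dt) = 0.997004
Stock lattice S(k, j) with j the centered position index:
  k=0: S(0,+0) = 48.6400
  k=1: S(1,-1) = 20.3778; S(1,+0) = 48.6400; S(1,+1) = 116.0993
  k=2: S(2,-2) = 8.5373; S(2,-1) = 20.3778; S(2,+0) = 48.6400; S(2,+1) = 116.0993; S(2,+2) = 277.1188
Terminal payoffs V(N, j) = max(K - S_T, 0):
  V(2,-2) = 42.952688; V(2,-1) = 31.112197; V(2,+0) = 2.850000; V(2,+1) = 0.000000; V(2,+2) = 0.000000
Backward induction: V(k, j) = exp(-r*dt) * [p_u * V(k+1, j+1) + p_m * V(k+1, j) + p_d * V(k+1, j-1)]
  V(1,-1) = exp(-r*dt) * [p_u*2.850000 + p_m*31.112197 + p_d*42.952688] = 31.120048
  V(1,+0) = exp(-r*dt) * [p_u*0.000000 + p_m*2.850000 + p_d*31.112197] = 9.259538
  V(1,+1) = exp(-r*dt) * [p_u*0.000000 + p_m*0.000000 + p_d*2.850000] = 0.674684
  V(0,+0) = exp(-r*dt) * [p_u*0.674684 + p_m*9.259538 + p_d*31.120048] = 13.586125
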